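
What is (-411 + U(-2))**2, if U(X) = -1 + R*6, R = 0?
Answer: 169744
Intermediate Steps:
U(X) = -1 (U(X) = -1 + 0*6 = -1 + 0 = -1)
(-411 + U(-2))**2 = (-411 - 1)**2 = (-412)**2 = 169744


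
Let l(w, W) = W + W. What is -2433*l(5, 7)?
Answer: -34062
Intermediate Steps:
l(w, W) = 2*W
-2433*l(5, 7) = -4866*7 = -2433*14 = -34062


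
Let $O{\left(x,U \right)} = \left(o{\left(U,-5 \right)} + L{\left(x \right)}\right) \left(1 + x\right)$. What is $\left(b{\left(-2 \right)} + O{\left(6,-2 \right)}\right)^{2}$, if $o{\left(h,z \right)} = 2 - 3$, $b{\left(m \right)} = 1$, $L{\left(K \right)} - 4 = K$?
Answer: $4096$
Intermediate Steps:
$L{\left(K \right)} = 4 + K$
$o{\left(h,z \right)} = -1$
$O{\left(x,U \right)} = \left(1 + x\right) \left(3 + x\right)$ ($O{\left(x,U \right)} = \left(-1 + \left(4 + x\right)\right) \left(1 + x\right) = \left(3 + x\right) \left(1 + x\right) = \left(1 + x\right) \left(3 + x\right)$)
$\left(b{\left(-2 \right)} + O{\left(6,-2 \right)}\right)^{2} = \left(1 + \left(3 + 6 \left(4 + 6\right)\right)\right)^{2} = \left(1 + \left(3 + 6 \cdot 10\right)\right)^{2} = \left(1 + \left(3 + 60\right)\right)^{2} = \left(1 + 63\right)^{2} = 64^{2} = 4096$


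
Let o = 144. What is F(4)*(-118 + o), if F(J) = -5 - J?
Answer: -234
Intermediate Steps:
F(4)*(-118 + o) = (-5 - 1*4)*(-118 + 144) = (-5 - 4)*26 = -9*26 = -234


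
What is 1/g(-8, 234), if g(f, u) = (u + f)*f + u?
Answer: -1/1574 ≈ -0.00063532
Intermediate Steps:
g(f, u) = u + f*(f + u) (g(f, u) = (f + u)*f + u = f*(f + u) + u = u + f*(f + u))
1/g(-8, 234) = 1/(234 + (-8)**2 - 8*234) = 1/(234 + 64 - 1872) = 1/(-1574) = -1/1574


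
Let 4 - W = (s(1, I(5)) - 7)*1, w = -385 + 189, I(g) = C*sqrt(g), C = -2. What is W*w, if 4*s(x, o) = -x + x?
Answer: -2156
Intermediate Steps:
I(g) = -2*sqrt(g)
s(x, o) = 0 (s(x, o) = (-x + x)/4 = (1/4)*0 = 0)
w = -196
W = 11 (W = 4 - (0 - 7) = 4 - (-7) = 4 - 1*(-7) = 4 + 7 = 11)
W*w = 11*(-196) = -2156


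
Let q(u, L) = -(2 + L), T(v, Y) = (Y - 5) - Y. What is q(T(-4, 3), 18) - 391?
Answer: -411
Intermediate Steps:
T(v, Y) = -5 (T(v, Y) = (-5 + Y) - Y = -5)
q(u, L) = -2 - L
q(T(-4, 3), 18) - 391 = (-2 - 1*18) - 391 = (-2 - 18) - 391 = -20 - 391 = -411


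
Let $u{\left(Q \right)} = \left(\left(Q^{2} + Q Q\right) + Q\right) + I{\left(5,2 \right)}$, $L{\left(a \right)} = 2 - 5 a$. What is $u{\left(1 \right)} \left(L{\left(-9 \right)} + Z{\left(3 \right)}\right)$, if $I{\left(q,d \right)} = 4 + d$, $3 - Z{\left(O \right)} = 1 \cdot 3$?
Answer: $423$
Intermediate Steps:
$Z{\left(O \right)} = 0$ ($Z{\left(O \right)} = 3 - 1 \cdot 3 = 3 - 3 = 0$)
$u{\left(Q \right)} = 6 + Q + 2 Q^{2}$ ($u{\left(Q \right)} = \left(\left(Q^{2} + Q Q\right) + Q\right) + \left(4 + 2\right) = \left(\left(Q^{2} + Q^{2}\right) + Q\right) + 6 = \left(2 Q^{2} + Q\right) + 6 = \left(Q + 2 Q^{2}\right) + 6 = 6 + Q + 2 Q^{2}$)
$u{\left(1 \right)} \left(L{\left(-9 \right)} + Z{\left(3 \right)}\right) = \left(6 + 1 + 2 \cdot 1^{2}\right) \left(\left(2 - -45\right) + 0\right) = \left(6 + 1 + 2 \cdot 1\right) \left(\left(2 + 45\right) + 0\right) = \left(6 + 1 + 2\right) \left(47 + 0\right) = 9 \cdot 47 = 423$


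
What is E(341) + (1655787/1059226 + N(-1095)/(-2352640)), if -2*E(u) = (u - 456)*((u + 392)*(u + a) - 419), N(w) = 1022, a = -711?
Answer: -1390048693513129589/88999194880 ≈ -1.5619e+7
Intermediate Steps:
E(u) = -(-456 + u)*(-419 + (-711 + u)*(392 + u))/2 (E(u) = -(u - 456)*((u + 392)*(u - 711) - 419)/2 = -(-456 + u)*((392 + u)*(-711 + u) - 419)/2 = -(-456 + u)*((-711 + u)*(392 + u) - 419)/2 = -(-456 + u)*(-419 + (-711 + u)*(392 + u))/2)
E(341) + (1655787/1059226 + N(-1095)/(-2352640)) = (-63641868 - ½*341³ + (775/2)*341² + (133667/2)*341) + (1655787/1059226 + 1022/(-2352640)) = (-63641868 - ½*39651821 + (775/2)*116281 + 45580447/2) + (1655787*(1/1059226) + 1022*(-1/2352640)) = (-63641868 - 39651821/2 + 90117775/2 + 45580447/2) + (236541/151318 - 511/1176320) = -31237335/2 + 139085292811/88999194880 = -1390048693513129589/88999194880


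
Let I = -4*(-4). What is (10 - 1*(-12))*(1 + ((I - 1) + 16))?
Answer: 704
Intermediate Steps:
I = 16
(10 - 1*(-12))*(1 + ((I - 1) + 16)) = (10 - 1*(-12))*(1 + ((16 - 1) + 16)) = (10 + 12)*(1 + (15 + 16)) = 22*(1 + 31) = 22*32 = 704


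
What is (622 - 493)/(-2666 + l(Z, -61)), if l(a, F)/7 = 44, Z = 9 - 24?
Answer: -43/786 ≈ -0.054707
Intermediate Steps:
Z = -15
l(a, F) = 308 (l(a, F) = 7*44 = 308)
(622 - 493)/(-2666 + l(Z, -61)) = (622 - 493)/(-2666 + 308) = 129/(-2358) = 129*(-1/2358) = -43/786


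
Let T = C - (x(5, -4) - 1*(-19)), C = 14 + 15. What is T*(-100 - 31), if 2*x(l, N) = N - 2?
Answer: -1703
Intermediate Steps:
C = 29
x(l, N) = -1 + N/2 (x(l, N) = (N - 2)/2 = (-2 + N)/2 = -1 + N/2)
T = 13 (T = 29 - ((-1 + (½)*(-4)) - 1*(-19)) = 29 - ((-1 - 2) + 19) = 29 - (-3 + 19) = 29 - 1*16 = 29 - 16 = 13)
T*(-100 - 31) = 13*(-100 - 31) = 13*(-131) = -1703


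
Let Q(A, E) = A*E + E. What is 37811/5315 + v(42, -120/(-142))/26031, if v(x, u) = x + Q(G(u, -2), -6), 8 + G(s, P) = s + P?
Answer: 23305547217/3274396105 ≈ 7.1175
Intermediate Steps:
G(s, P) = -8 + P + s (G(s, P) = -8 + (s + P) = -8 + (P + s) = -8 + P + s)
Q(A, E) = E + A*E
v(x, u) = 54 + x - 6*u (v(x, u) = x - 6*(1 + (-8 - 2 + u)) = x - 6*(1 + (-10 + u)) = x - 6*(-9 + u) = x + (54 - 6*u) = 54 + x - 6*u)
37811/5315 + v(42, -120/(-142))/26031 = 37811/5315 + (54 + 42 - (-720)/(-142))/26031 = 37811*(1/5315) + (54 + 42 - (-720)*(-1)/142)*(1/26031) = 37811/5315 + (54 + 42 - 6*60/71)*(1/26031) = 37811/5315 + (54 + 42 - 360/71)*(1/26031) = 37811/5315 + (6456/71)*(1/26031) = 37811/5315 + 2152/616067 = 23305547217/3274396105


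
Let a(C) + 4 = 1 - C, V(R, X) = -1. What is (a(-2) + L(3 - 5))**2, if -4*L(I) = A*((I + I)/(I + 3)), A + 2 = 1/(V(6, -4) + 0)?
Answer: 16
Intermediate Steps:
A = -3 (A = -2 + 1/(-1 + 0) = -2 + 1/(-1) = -2 - 1 = -3)
L(I) = 3*I/(2*(3 + I)) (L(I) = -(-3)*(I + I)/(I + 3)/4 = -(-3)*(2*I)/(3 + I)/4 = -(-3)*2*I/(3 + I)/4 = -(-3)*I/(2*(3 + I)) = 3*I/(2*(3 + I)))
a(C) = -3 - C (a(C) = -4 + (1 - C) = -3 - C)
(a(-2) + L(3 - 5))**2 = ((-3 - 1*(-2)) + 3*(3 - 5)/(2*(3 + (3 - 5))))**2 = ((-3 + 2) + (3/2)*(-2)/(3 - 2))**2 = (-1 + (3/2)*(-2)/1)**2 = (-1 + (3/2)*(-2)*1)**2 = (-1 - 3)**2 = (-4)**2 = 16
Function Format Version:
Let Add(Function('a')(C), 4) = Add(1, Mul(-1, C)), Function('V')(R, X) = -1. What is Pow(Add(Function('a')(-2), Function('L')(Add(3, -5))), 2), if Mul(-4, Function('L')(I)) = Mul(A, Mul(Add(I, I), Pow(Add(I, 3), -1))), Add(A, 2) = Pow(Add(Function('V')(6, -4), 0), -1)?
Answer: 16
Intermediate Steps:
A = -3 (A = Add(-2, Pow(Add(-1, 0), -1)) = Add(-2, Pow(-1, -1)) = Add(-2, -1) = -3)
Function('L')(I) = Mul(Rational(3, 2), I, Pow(Add(3, I), -1)) (Function('L')(I) = Mul(Rational(-1, 4), Mul(-3, Mul(Add(I, I), Pow(Add(I, 3), -1)))) = Mul(Rational(-1, 4), Mul(-3, Mul(Mul(2, I), Pow(Add(3, I), -1)))) = Mul(Rational(-1, 4), Mul(-3, Mul(2, I, Pow(Add(3, I), -1)))) = Mul(Rational(-1, 4), Mul(-6, I, Pow(Add(3, I), -1))) = Mul(Rational(3, 2), I, Pow(Add(3, I), -1)))
Function('a')(C) = Add(-3, Mul(-1, C)) (Function('a')(C) = Add(-4, Add(1, Mul(-1, C))) = Add(-3, Mul(-1, C)))
Pow(Add(Function('a')(-2), Function('L')(Add(3, -5))), 2) = Pow(Add(Add(-3, Mul(-1, -2)), Mul(Rational(3, 2), Add(3, -5), Pow(Add(3, Add(3, -5)), -1))), 2) = Pow(Add(Add(-3, 2), Mul(Rational(3, 2), -2, Pow(Add(3, -2), -1))), 2) = Pow(Add(-1, Mul(Rational(3, 2), -2, Pow(1, -1))), 2) = Pow(Add(-1, Mul(Rational(3, 2), -2, 1)), 2) = Pow(Add(-1, -3), 2) = Pow(-4, 2) = 16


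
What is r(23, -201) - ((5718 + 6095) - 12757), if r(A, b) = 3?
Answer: 947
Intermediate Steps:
r(23, -201) - ((5718 + 6095) - 12757) = 3 - ((5718 + 6095) - 12757) = 3 - (11813 - 12757) = 3 - 1*(-944) = 3 + 944 = 947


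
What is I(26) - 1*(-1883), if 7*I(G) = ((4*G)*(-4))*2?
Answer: 12349/7 ≈ 1764.1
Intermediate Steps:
I(G) = -32*G/7 (I(G) = (((4*G)*(-4))*2)/7 = (-16*G*2)/7 = (-32*G)/7 = -32*G/7)
I(26) - 1*(-1883) = -32/7*26 - 1*(-1883) = -832/7 + 1883 = 12349/7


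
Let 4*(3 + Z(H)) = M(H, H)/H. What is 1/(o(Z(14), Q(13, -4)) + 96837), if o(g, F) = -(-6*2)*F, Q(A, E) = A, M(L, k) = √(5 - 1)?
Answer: 1/96993 ≈ 1.0310e-5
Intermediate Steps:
M(L, k) = 2 (M(L, k) = √4 = 2)
Z(H) = -3 + 1/(2*H) (Z(H) = -3 + (2/H)/4 = -3 + 1/(2*H))
o(g, F) = 12*F (o(g, F) = -(-12)*F = 12*F)
1/(o(Z(14), Q(13, -4)) + 96837) = 1/(12*13 + 96837) = 1/(156 + 96837) = 1/96993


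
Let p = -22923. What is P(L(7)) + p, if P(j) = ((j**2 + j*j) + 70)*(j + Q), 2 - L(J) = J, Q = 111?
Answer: -10203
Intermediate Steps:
L(J) = 2 - J
P(j) = (70 + 2*j**2)*(111 + j) (P(j) = ((j**2 + j*j) + 70)*(j + 111) = ((j**2 + j**2) + 70)*(111 + j) = (2*j**2 + 70)*(111 + j) = (70 + 2*j**2)*(111 + j))
P(L(7)) + p = (7770 + 2*(2 - 1*7)**3 + 70*(2 - 1*7) + 222*(2 - 1*7)**2) - 22923 = (7770 + 2*(2 - 7)**3 + 70*(2 - 7) + 222*(2 - 7)**2) - 22923 = (7770 + 2*(-5)**3 + 70*(-5) + 222*(-5)**2) - 22923 = (7770 + 2*(-125) - 350 + 222*25) - 22923 = (7770 - 250 - 350 + 5550) - 22923 = 12720 - 22923 = -10203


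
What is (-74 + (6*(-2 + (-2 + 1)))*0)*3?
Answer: -222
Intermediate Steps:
(-74 + (6*(-2 + (-2 + 1)))*0)*3 = (-74 + (6*(-2 - 1))*0)*3 = (-74 + (6*(-3))*0)*3 = (-74 - 18*0)*3 = (-74 + 0)*3 = -74*3 = -222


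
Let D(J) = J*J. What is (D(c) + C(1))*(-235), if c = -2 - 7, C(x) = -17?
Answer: -15040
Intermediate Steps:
c = -9
D(J) = J²
(D(c) + C(1))*(-235) = ((-9)² - 17)*(-235) = (81 - 17)*(-235) = 64*(-235) = -15040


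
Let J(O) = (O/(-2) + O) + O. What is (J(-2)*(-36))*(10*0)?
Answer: 0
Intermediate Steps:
J(O) = 3*O/2 (J(O) = (O*(-½) + O) + O = (-O/2 + O) + O = O/2 + O = 3*O/2)
(J(-2)*(-36))*(10*0) = (((3/2)*(-2))*(-36))*(10*0) = -3*(-36)*0 = 108*0 = 0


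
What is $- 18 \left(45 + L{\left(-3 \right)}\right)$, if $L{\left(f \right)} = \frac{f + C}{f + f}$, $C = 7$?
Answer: $-798$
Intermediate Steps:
$L{\left(f \right)} = \frac{7 + f}{2 f}$ ($L{\left(f \right)} = \frac{f + 7}{f + f} = \frac{7 + f}{2 f}$)
$- 18 \left(45 + L{\left(-3 \right)}\right) = - 18 \left(45 + \frac{7 - 3}{2 \left(-3\right)}\right) = - 18 \left(45 + \frac{1}{2} \left(- \frac{1}{3}\right) 4\right) = - 18 \left(45 - \frac{2}{3}\right) = \left(-18\right) \frac{133}{3} = -798$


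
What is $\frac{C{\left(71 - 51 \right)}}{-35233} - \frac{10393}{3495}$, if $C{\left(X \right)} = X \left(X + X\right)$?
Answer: $- \frac{368972569}{123139335} \approx -2.9964$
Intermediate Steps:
$C{\left(X \right)} = 2 X^{2}$ ($C{\left(X \right)} = X 2 X = 2 X^{2}$)
$\frac{C{\left(71 - 51 \right)}}{-35233} - \frac{10393}{3495} = \frac{2 \left(71 - 51\right)^{2}}{-35233} - \frac{10393}{3495} = 2 \left(71 - 51\right)^{2} \left(- \frac{1}{35233}\right) - \frac{10393}{3495} = 2 \cdot 20^{2} \left(- \frac{1}{35233}\right) - \frac{10393}{3495} = 2 \cdot 400 \left(- \frac{1}{35233}\right) - \frac{10393}{3495} = 800 \left(- \frac{1}{35233}\right) - \frac{10393}{3495} = - \frac{800}{35233} - \frac{10393}{3495} = - \frac{368972569}{123139335}$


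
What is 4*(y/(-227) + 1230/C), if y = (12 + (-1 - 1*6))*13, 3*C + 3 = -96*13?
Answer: -408420/31553 ≈ -12.944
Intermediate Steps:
C = -417 (C = -1 + (-96*13)/3 = -1 + (⅓)*(-1248) = -1 - 416 = -417)
y = 65 (y = (12 + (-1 - 6))*13 = (12 - 7)*13 = 5*13 = 65)
4*(y/(-227) + 1230/C) = 4*(65/(-227) + 1230/(-417)) = 4*(65*(-1/227) + 1230*(-1/417)) = 4*(-65/227 - 410/139) = 4*(-102105/31553) = -408420/31553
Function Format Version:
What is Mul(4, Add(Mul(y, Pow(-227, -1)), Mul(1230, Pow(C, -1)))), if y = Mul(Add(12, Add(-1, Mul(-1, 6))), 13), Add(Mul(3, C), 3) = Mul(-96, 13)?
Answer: Rational(-408420, 31553) ≈ -12.944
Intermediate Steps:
C = -417 (C = Add(-1, Mul(Rational(1, 3), Mul(-96, 13))) = Add(-1, Mul(Rational(1, 3), -1248)) = Add(-1, -416) = -417)
y = 65 (y = Mul(Add(12, Add(-1, -6)), 13) = Mul(Add(12, -7), 13) = Mul(5, 13) = 65)
Mul(4, Add(Mul(y, Pow(-227, -1)), Mul(1230, Pow(C, -1)))) = Mul(4, Add(Mul(65, Pow(-227, -1)), Mul(1230, Pow(-417, -1)))) = Mul(4, Add(Mul(65, Rational(-1, 227)), Mul(1230, Rational(-1, 417)))) = Mul(4, Add(Rational(-65, 227), Rational(-410, 139))) = Mul(4, Rational(-102105, 31553)) = Rational(-408420, 31553)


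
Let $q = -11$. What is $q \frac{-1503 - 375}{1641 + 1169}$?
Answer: $\frac{10329}{1405} \approx 7.3516$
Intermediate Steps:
$q \frac{-1503 - 375}{1641 + 1169} = - 11 \frac{-1503 - 375}{1641 + 1169} = - 11 \left(- \frac{1878}{2810}\right) = - 11 \left(\left(-1878\right) \frac{1}{2810}\right) = \left(-11\right) \left(- \frac{939}{1405}\right) = \frac{10329}{1405}$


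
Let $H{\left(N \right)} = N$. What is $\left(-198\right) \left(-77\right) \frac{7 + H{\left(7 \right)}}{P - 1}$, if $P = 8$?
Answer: $30492$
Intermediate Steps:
$\left(-198\right) \left(-77\right) \frac{7 + H{\left(7 \right)}}{P - 1} = \left(-198\right) \left(-77\right) \frac{7 + 7}{8 - 1} = 15246 \cdot \frac{14}{7} = 15246 \cdot 14 \cdot \frac{1}{7} = 15246 \cdot 2 = 30492$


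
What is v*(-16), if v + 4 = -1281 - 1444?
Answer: 43664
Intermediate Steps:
v = -2729 (v = -4 + (-1281 - 1444) = -4 - 2725 = -2729)
v*(-16) = -2729*(-16) = 43664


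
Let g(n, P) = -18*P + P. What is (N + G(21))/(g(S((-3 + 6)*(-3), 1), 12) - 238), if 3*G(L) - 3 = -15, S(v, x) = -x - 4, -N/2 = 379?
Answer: 381/221 ≈ 1.7240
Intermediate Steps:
N = -758 (N = -2*379 = -758)
S(v, x) = -4 - x
g(n, P) = -17*P
G(L) = -4 (G(L) = 1 + (⅓)*(-15) = 1 - 5 = -4)
(N + G(21))/(g(S((-3 + 6)*(-3), 1), 12) - 238) = (-758 - 4)/(-17*12 - 238) = -762/(-204 - 238) = -762/(-442) = -762*(-1/442) = 381/221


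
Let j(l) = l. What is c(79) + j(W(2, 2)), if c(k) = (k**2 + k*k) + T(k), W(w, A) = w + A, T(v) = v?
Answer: 12565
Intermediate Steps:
W(w, A) = A + w
c(k) = k + 2*k**2 (c(k) = (k**2 + k*k) + k = (k**2 + k**2) + k = 2*k**2 + k = k + 2*k**2)
c(79) + j(W(2, 2)) = 79*(1 + 2*79) + (2 + 2) = 79*(1 + 158) + 4 = 79*159 + 4 = 12561 + 4 = 12565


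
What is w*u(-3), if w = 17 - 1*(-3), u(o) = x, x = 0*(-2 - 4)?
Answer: 0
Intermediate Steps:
x = 0 (x = 0*(-6) = 0)
u(o) = 0
w = 20 (w = 17 + 3 = 20)
w*u(-3) = 20*0 = 0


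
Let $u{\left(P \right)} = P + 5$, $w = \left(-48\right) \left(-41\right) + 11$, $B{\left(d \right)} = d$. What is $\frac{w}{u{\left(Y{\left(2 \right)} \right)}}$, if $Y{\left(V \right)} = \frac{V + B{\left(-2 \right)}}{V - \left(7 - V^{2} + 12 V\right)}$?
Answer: $\frac{1979}{5} \approx 395.8$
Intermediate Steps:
$Y{\left(V \right)} = \frac{-2 + V}{-7 + V^{2} - 11 V}$ ($Y{\left(V \right)} = \frac{V - 2}{V - \left(7 - V^{2} + 12 V\right)} = \frac{-2 + V}{V - \left(7 - V^{2} + 12 V\right)} = \frac{-2 + V}{-7 + V^{2} - 11 V}$)
$w = 1979$ ($w = 1968 + 11 = 1979$)
$u{\left(P \right)} = 5 + P$
$\frac{w}{u{\left(Y{\left(2 \right)} \right)}} = \frac{1979}{5 + \frac{2 - 2}{7 - 2^{2} + 11 \cdot 2}} = \frac{1979}{5 + \frac{2 - 2}{7 - 4 + 22}} = \frac{1979}{5 + \frac{1}{7 - 4 + 22} \cdot 0} = \frac{1979}{5 + \frac{1}{25} \cdot 0} = \frac{1979}{5 + 0} = \frac{1979}{5}$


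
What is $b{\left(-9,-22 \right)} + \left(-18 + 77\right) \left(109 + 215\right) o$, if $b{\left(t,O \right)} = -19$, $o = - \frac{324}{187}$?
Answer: $- \frac{6197137}{187} \approx -33140.0$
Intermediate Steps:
$o = - \frac{324}{187}$ ($o = \left(-324\right) \frac{1}{187} = - \frac{324}{187} \approx -1.7326$)
$b{\left(-9,-22 \right)} + \left(-18 + 77\right) \left(109 + 215\right) o = -19 + \left(-18 + 77\right) \left(109 + 215\right) \left(- \frac{324}{187}\right) = -19 + 59 \cdot 324 \left(- \frac{324}{187}\right) = -19 + 19116 \left(- \frac{324}{187}\right) = -19 - \frac{6193584}{187} = - \frac{6197137}{187}$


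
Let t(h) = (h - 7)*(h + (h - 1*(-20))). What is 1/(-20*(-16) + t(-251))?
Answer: 1/124676 ≈ 8.0208e-6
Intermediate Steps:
t(h) = (-7 + h)*(20 + 2*h) (t(h) = (-7 + h)*(h + (h + 20)) = (-7 + h)*(h + (20 + h)) = (-7 + h)*(20 + 2*h))
1/(-20*(-16) + t(-251)) = 1/(-20*(-16) + (-140 + 2*(-251)² + 6*(-251))) = 1/(320 + (-140 + 2*63001 - 1506)) = 1/(320 + (-140 + 126002 - 1506)) = 1/(320 + 124356) = 1/124676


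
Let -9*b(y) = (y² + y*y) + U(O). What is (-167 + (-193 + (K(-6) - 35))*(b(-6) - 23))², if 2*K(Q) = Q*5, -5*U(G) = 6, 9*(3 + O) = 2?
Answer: 1344542224/25 ≈ 5.3782e+7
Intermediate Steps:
O = -25/9 (O = -3 + (⅑)*2 = -3 + 2/9 = -25/9 ≈ -2.7778)
U(G) = -6/5 (U(G) = -⅕*6 = -6/5)
K(Q) = 5*Q/2 (K(Q) = (Q*5)/2 = (5*Q)/2 = 5*Q/2)
b(y) = 2/15 - 2*y²/9 (b(y) = -((y² + y*y) - 6/5)/9 = -((y² + y²) - 6/5)/9 = -(2*y² - 6/5)/9 = -(-6/5 + 2*y²)/9 = 2/15 - 2*y²/9)
(-167 + (-193 + (K(-6) - 35))*(b(-6) - 23))² = (-167 + (-193 + ((5/2)*(-6) - 35))*((2/15 - 2/9*(-6)²) - 23))² = (-167 + (-193 + (-15 - 35))*((2/15 - 2/9*36) - 23))² = (-167 + (-193 - 50)*((2/15 - 8) - 23))² = (-167 - 243*(-118/15 - 23))² = (-167 - 243*(-463/15))² = (-167 + 37503/5)² = (36668/5)² = 1344542224/25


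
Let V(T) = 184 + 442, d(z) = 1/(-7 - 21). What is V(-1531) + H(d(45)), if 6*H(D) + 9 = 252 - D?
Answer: 111973/168 ≈ 666.51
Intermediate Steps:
d(z) = -1/28 (d(z) = 1/(-28) = -1/28)
H(D) = 81/2 - D/6 (H(D) = -3/2 + (252 - D)/6 = -3/2 + (42 - D/6) = 81/2 - D/6)
V(T) = 626
V(-1531) + H(d(45)) = 626 + (81/2 - ⅙*(-1/28)) = 626 + (81/2 + 1/168) = 626 + 6805/168 = 111973/168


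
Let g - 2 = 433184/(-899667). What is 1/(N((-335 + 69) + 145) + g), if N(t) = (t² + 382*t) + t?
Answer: -899667/28519877084 ≈ -3.1545e-5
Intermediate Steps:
N(t) = t² + 383*t
g = 1366150/899667 (g = 2 + 433184/(-899667) = 2 + 433184*(-1/899667) = 2 - 433184/899667 = 1366150/899667 ≈ 1.5185)
1/(N((-335 + 69) + 145) + g) = 1/(((-335 + 69) + 145)*(383 + ((-335 + 69) + 145)) + 1366150/899667) = 1/((-266 + 145)*(383 + (-266 + 145)) + 1366150/899667) = 1/(-121*(383 - 121) + 1366150/899667) = 1/(-121*262 + 1366150/899667) = 1/(-31702 + 1366150/899667) = 1/(-28519877084/899667) = -899667/28519877084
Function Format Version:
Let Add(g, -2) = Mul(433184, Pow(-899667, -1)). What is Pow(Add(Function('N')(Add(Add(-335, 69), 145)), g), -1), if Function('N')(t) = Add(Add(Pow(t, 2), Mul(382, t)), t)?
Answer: Rational(-899667, 28519877084) ≈ -3.1545e-5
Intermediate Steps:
Function('N')(t) = Add(Pow(t, 2), Mul(383, t))
g = Rational(1366150, 899667) (g = Add(2, Mul(433184, Pow(-899667, -1))) = Add(2, Mul(433184, Rational(-1, 899667))) = Add(2, Rational(-433184, 899667)) = Rational(1366150, 899667) ≈ 1.5185)
Pow(Add(Function('N')(Add(Add(-335, 69), 145)), g), -1) = Pow(Add(Mul(Add(Add(-335, 69), 145), Add(383, Add(Add(-335, 69), 145))), Rational(1366150, 899667)), -1) = Pow(Add(Mul(Add(-266, 145), Add(383, Add(-266, 145))), Rational(1366150, 899667)), -1) = Pow(Add(Mul(-121, Add(383, -121)), Rational(1366150, 899667)), -1) = Pow(Add(Mul(-121, 262), Rational(1366150, 899667)), -1) = Pow(Add(-31702, Rational(1366150, 899667)), -1) = Pow(Rational(-28519877084, 899667), -1) = Rational(-899667, 28519877084)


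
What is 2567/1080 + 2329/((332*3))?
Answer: 422671/89640 ≈ 4.7152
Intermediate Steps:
2567/1080 + 2329/((332*3)) = 2567*(1/1080) + 2329/996 = 2567/1080 + 2329*(1/996) = 2567/1080 + 2329/996 = 422671/89640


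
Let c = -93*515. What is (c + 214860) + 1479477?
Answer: 1646442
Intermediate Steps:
c = -47895
(c + 214860) + 1479477 = (-47895 + 214860) + 1479477 = 166965 + 1479477 = 1646442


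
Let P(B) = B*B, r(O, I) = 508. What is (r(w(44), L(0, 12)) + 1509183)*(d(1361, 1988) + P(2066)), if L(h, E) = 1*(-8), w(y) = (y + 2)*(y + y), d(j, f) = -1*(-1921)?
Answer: 6446798754407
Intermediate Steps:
d(j, f) = 1921
w(y) = 2*y*(2 + y) (w(y) = (2 + y)*(2*y) = 2*y*(2 + y))
L(h, E) = -8
P(B) = B²
(r(w(44), L(0, 12)) + 1509183)*(d(1361, 1988) + P(2066)) = (508 + 1509183)*(1921 + 2066²) = 1509691*(1921 + 4268356) = 1509691*4270277 = 6446798754407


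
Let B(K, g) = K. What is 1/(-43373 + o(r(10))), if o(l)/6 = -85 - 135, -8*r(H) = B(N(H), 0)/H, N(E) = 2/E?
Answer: -1/44693 ≈ -2.2375e-5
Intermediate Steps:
r(H) = -1/(4*H²) (r(H) = -2/H/(8*H) = -1/(4*H²))
o(l) = -1320 (o(l) = 6*(-85 - 135) = 6*(-220) = -1320)
1/(-43373 + o(r(10))) = 1/(-43373 - 1320) = 1/(-44693) = -1/44693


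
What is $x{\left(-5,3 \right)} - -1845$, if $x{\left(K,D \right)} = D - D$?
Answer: $1845$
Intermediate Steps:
$x{\left(K,D \right)} = 0$
$x{\left(-5,3 \right)} - -1845 = 0 - -1845 = 0 + 1845 = 1845$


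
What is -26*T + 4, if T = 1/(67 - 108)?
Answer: 190/41 ≈ 4.6341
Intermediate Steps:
T = -1/41 (T = 1/(-41) = -1/41 ≈ -0.024390)
-26*T + 4 = -26*(-1/41) + 4 = 26/41 + 4 = 190/41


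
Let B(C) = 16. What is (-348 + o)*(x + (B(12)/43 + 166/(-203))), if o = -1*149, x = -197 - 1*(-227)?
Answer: -18316580/1247 ≈ -14689.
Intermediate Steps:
x = 30 (x = -197 + 227 = 30)
o = -149
(-348 + o)*(x + (B(12)/43 + 166/(-203))) = (-348 - 149)*(30 + (16/43 + 166/(-203))) = -497*(30 + (16*(1/43) + 166*(-1/203))) = -497*(30 + (16/43 - 166/203)) = -497*(30 - 3890/8729) = -497*257980/8729 = -18316580/1247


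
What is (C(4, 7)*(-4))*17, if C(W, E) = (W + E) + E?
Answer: -1224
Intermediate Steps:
C(W, E) = W + 2*E (C(W, E) = (E + W) + E = W + 2*E)
(C(4, 7)*(-4))*17 = ((4 + 2*7)*(-4))*17 = ((4 + 14)*(-4))*17 = (18*(-4))*17 = -72*17 = -1224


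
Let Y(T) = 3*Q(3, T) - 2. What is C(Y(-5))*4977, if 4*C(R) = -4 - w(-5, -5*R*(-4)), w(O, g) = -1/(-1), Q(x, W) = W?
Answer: -24885/4 ≈ -6221.3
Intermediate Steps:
Y(T) = -2 + 3*T (Y(T) = 3*T - 2 = -2 + 3*T)
w(O, g) = 1 (w(O, g) = -1*(-1) = 1)
C(R) = -5/4 (C(R) = (-4 - 1*1)/4 = (-4 - 1)/4 = (¼)*(-5) = -5/4)
C(Y(-5))*4977 = -5/4*4977 = -24885/4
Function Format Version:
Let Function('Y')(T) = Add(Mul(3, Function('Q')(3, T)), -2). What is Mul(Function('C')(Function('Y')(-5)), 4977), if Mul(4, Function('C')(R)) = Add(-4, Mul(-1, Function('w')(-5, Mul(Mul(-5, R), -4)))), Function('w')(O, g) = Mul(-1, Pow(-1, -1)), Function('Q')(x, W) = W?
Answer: Rational(-24885, 4) ≈ -6221.3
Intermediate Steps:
Function('Y')(T) = Add(-2, Mul(3, T)) (Function('Y')(T) = Add(Mul(3, T), -2) = Add(-2, Mul(3, T)))
Function('w')(O, g) = 1 (Function('w')(O, g) = Mul(-1, -1) = 1)
Function('C')(R) = Rational(-5, 4) (Function('C')(R) = Mul(Rational(1, 4), Add(-4, Mul(-1, 1))) = Mul(Rational(1, 4), Add(-4, -1)) = Mul(Rational(1, 4), -5) = Rational(-5, 4))
Mul(Function('C')(Function('Y')(-5)), 4977) = Mul(Rational(-5, 4), 4977) = Rational(-24885, 4)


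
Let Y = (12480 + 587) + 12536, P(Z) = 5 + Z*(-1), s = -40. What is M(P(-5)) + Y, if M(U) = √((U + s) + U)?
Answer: 25603 + 2*I*√5 ≈ 25603.0 + 4.4721*I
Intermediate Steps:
P(Z) = 5 - Z
M(U) = √(-40 + 2*U) (M(U) = √((U - 40) + U) = √((-40 + U) + U) = √(-40 + 2*U))
Y = 25603 (Y = 13067 + 12536 = 25603)
M(P(-5)) + Y = √(-40 + 2*(5 - 1*(-5))) + 25603 = √(-40 + 2*(5 + 5)) + 25603 = √(-40 + 2*10) + 25603 = √(-40 + 20) + 25603 = √(-20) + 25603 = 2*I*√5 + 25603 = 25603 + 2*I*√5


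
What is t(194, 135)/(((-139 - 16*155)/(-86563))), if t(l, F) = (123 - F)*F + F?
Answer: -4760965/97 ≈ -49082.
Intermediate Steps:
t(l, F) = F + F*(123 - F) (t(l, F) = F*(123 - F) + F = F + F*(123 - F))
t(194, 135)/(((-139 - 16*155)/(-86563))) = (135*(124 - 1*135))/(((-139 - 16*155)/(-86563))) = (135*(124 - 135))/(((-139 - 2480)*(-1/86563))) = (135*(-11))/((-2619*(-1/86563))) = -1485/2619/86563 = -1485*86563/2619 = -4760965/97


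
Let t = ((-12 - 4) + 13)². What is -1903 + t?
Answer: -1894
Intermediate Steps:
t = 9 (t = (-16 + 13)² = (-3)² = 9)
-1903 + t = -1903 + 9 = -1894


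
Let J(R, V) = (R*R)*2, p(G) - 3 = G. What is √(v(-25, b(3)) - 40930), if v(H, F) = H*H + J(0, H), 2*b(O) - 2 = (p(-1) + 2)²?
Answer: I*√40305 ≈ 200.76*I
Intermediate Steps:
p(G) = 3 + G
b(O) = 9 (b(O) = 1 + ((3 - 1) + 2)²/2 = 1 + (2 + 2)²/2 = 1 + (½)*4² = 1 + (½)*16 = 1 + 8 = 9)
J(R, V) = 2*R² (J(R, V) = R²*2 = 2*R²)
v(H, F) = H² (v(H, F) = H*H + 2*0² = H² + 2*0 = H² + 0 = H²)
√(v(-25, b(3)) - 40930) = √((-25)² - 40930) = √(625 - 40930) = √(-40305) = I*√40305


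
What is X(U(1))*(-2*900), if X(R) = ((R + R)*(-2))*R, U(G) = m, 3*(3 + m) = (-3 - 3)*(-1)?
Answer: 7200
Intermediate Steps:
m = -1 (m = -3 + ((-3 - 3)*(-1))/3 = -3 + (-6*(-1))/3 = -3 + (⅓)*6 = -3 + 2 = -1)
U(G) = -1
X(R) = -4*R² (X(R) = ((2*R)*(-2))*R = (-4*R)*R = -4*R²)
X(U(1))*(-2*900) = (-4*(-1)²)*(-2*900) = -4*1*(-1800) = -4*(-1800) = 7200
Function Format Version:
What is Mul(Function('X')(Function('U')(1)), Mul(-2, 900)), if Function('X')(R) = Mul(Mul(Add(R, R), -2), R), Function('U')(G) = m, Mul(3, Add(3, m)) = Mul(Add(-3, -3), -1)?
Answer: 7200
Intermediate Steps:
m = -1 (m = Add(-3, Mul(Rational(1, 3), Mul(Add(-3, -3), -1))) = Add(-3, Mul(Rational(1, 3), Mul(-6, -1))) = Add(-3, Mul(Rational(1, 3), 6)) = Add(-3, 2) = -1)
Function('U')(G) = -1
Function('X')(R) = Mul(-4, Pow(R, 2)) (Function('X')(R) = Mul(Mul(Mul(2, R), -2), R) = Mul(Mul(-4, R), R) = Mul(-4, Pow(R, 2)))
Mul(Function('X')(Function('U')(1)), Mul(-2, 900)) = Mul(Mul(-4, Pow(-1, 2)), Mul(-2, 900)) = Mul(Mul(-4, 1), -1800) = Mul(-4, -1800) = 7200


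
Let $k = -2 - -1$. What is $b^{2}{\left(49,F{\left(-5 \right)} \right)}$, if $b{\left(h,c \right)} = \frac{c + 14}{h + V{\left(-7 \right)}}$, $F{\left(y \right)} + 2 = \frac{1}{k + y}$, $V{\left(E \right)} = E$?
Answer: $\frac{5041}{63504} \approx 0.079381$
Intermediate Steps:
$k = -1$ ($k = -2 + 1 = -1$)
$F{\left(y \right)} = -2 + \frac{1}{-1 + y}$
$b{\left(h,c \right)} = \frac{14 + c}{-7 + h}$ ($b{\left(h,c \right)} = \frac{c + 14}{h - 7} = \frac{14 + c}{-7 + h}$)
$b^{2}{\left(49,F{\left(-5 \right)} \right)} = \left(\frac{14 + \frac{3 - -10}{-1 - 5}}{-7 + 49}\right)^{2} = \left(\frac{14 + \frac{3 + 10}{-6}}{42}\right)^{2} = \left(\frac{14 - \frac{13}{6}}{42}\right)^{2} = \left(\frac{1}{42} \cdot \frac{71}{6}\right)^{2} = \left(\frac{71}{252}\right)^{2} = \frac{5041}{63504}$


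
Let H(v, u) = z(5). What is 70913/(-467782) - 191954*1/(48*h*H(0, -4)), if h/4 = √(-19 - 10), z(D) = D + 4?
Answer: -70913/467782 + 95977*I*√29/25056 ≈ -0.15159 + 20.628*I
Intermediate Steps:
z(D) = 4 + D
h = 4*I*√29 (h = 4*√(-19 - 10) = 4*√(-29) = 4*(I*√29) = 4*I*√29 ≈ 21.541*I)
H(v, u) = 9 (H(v, u) = 4 + 5 = 9)
70913/(-467782) - 191954*1/(48*h*H(0, -4)) = 70913/(-467782) - 191954*(-I*√29/50112) = 70913*(-1/467782) - 191954*(-I*√29/50112) = -70913/467782 - 191954*(-I*√29/50112) = -70913/467782 - (-95977)*I*√29/25056 = -70913/467782 + 95977*I*√29/25056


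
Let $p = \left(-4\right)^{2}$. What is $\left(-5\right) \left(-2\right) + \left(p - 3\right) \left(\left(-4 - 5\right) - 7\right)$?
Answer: $-198$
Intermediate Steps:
$p = 16$
$\left(-5\right) \left(-2\right) + \left(p - 3\right) \left(\left(-4 - 5\right) - 7\right) = \left(-5\right) \left(-2\right) + \left(16 - 3\right) \left(\left(-4 - 5\right) - 7\right) = 10 + 13 \left(\left(-4 - 5\right) - 7\right) = 10 + 13 \left(-9 - 7\right) = 10 + 13 \left(-16\right) = 10 - 208 = -198$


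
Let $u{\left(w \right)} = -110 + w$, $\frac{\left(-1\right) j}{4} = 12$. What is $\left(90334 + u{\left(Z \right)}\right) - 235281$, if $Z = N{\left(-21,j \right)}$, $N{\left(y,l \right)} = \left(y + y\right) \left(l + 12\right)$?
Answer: $-143545$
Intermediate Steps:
$j = -48$ ($j = \left(-4\right) 12 = -48$)
$N{\left(y,l \right)} = 2 y \left(12 + l\right)$
$Z = 1512$ ($Z = 2 \left(-21\right) \left(12 - 48\right) = 2 \left(-21\right) \left(-36\right) = 1512$)
$\left(90334 + u{\left(Z \right)}\right) - 235281 = \left(90334 + \left(-110 + 1512\right)\right) - 235281 = \left(90334 + 1402\right) - 235281 = 91736 - 235281 = -143545$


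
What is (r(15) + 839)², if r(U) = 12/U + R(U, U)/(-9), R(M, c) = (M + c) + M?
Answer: 17422276/25 ≈ 6.9689e+5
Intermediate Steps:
R(M, c) = c + 2*M
r(U) = 12/U - U/3 (r(U) = 12/U + (U + 2*U)/(-9) = 12/U + (3*U)*(-⅑) = 12/U - U/3)
(r(15) + 839)² = ((12/15 - ⅓*15) + 839)² = ((12*(1/15) - 5) + 839)² = ((⅘ - 5) + 839)² = (-21/5 + 839)² = (4174/5)² = 17422276/25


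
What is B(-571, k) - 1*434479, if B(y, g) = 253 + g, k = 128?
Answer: -434098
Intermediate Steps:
B(-571, k) - 1*434479 = (253 + 128) - 1*434479 = 381 - 434479 = -434098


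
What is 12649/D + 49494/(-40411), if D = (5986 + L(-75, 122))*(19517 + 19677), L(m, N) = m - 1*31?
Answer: -232773708509/190064248080 ≈ -1.2247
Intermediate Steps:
L(m, N) = -31 + m (L(m, N) = m - 31 = -31 + m)
D = 230460720 (D = (5986 + (-31 - 75))*(19517 + 19677) = (5986 - 106)*39194 = 5880*39194 = 230460720)
12649/D + 49494/(-40411) = 12649/230460720 + 49494/(-40411) = 12649*(1/230460720) + 49494*(-1/40411) = 1807/32922960 - 49494/40411 = -232773708509/190064248080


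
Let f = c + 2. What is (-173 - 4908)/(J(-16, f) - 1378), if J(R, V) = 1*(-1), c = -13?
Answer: 5081/1379 ≈ 3.6846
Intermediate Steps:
f = -11 (f = -13 + 2 = -11)
J(R, V) = -1
(-173 - 4908)/(J(-16, f) - 1378) = (-173 - 4908)/(-1 - 1378) = -5081/(-1379) = -5081*(-1/1379) = 5081/1379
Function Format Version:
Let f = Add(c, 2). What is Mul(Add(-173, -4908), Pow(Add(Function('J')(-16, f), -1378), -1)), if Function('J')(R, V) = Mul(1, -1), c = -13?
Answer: Rational(5081, 1379) ≈ 3.6846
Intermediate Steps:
f = -11 (f = Add(-13, 2) = -11)
Function('J')(R, V) = -1
Mul(Add(-173, -4908), Pow(Add(Function('J')(-16, f), -1378), -1)) = Mul(Add(-173, -4908), Pow(Add(-1, -1378), -1)) = Mul(-5081, Pow(-1379, -1)) = Mul(-5081, Rational(-1, 1379)) = Rational(5081, 1379)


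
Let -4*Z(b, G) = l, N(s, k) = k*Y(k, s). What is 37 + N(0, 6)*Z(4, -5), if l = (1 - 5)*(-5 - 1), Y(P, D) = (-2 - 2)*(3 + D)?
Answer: 469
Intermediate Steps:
Y(P, D) = -12 - 4*D (Y(P, D) = -4*(3 + D) = -12 - 4*D)
N(s, k) = k*(-12 - 4*s)
l = 24 (l = -4*(-6) = 24)
Z(b, G) = -6 (Z(b, G) = -1/4*24 = -6)
37 + N(0, 6)*Z(4, -5) = 37 - 4*6*(3 + 0)*(-6) = 37 - 4*6*3*(-6) = 37 - 72*(-6) = 37 + 432 = 469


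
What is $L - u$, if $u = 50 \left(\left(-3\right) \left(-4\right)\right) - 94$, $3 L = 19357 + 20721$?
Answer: $\frac{38560}{3} \approx 12853.0$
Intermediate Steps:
$L = \frac{40078}{3}$ ($L = \frac{19357 + 20721}{3} = \frac{1}{3} \cdot 40078 = \frac{40078}{3} \approx 13359.0$)
$u = 506$ ($u = 50 \cdot 12 - 94 = 600 - 94 = 506$)
$L - u = \frac{40078}{3} - 506 = \frac{38560}{3}$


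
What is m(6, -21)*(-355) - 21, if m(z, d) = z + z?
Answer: -4281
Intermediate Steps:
m(z, d) = 2*z
m(6, -21)*(-355) - 21 = (2*6)*(-355) - 21 = 12*(-355) - 21 = -4260 - 21 = -4281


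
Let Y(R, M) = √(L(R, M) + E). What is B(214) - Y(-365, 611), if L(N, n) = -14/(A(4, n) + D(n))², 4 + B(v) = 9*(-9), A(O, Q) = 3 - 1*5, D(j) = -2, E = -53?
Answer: -85 - I*√862/4 ≈ -85.0 - 7.34*I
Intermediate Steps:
A(O, Q) = -2 (A(O, Q) = 3 - 5 = -2)
B(v) = -85 (B(v) = -4 + 9*(-9) = -4 - 81 = -85)
L(N, n) = -7/8 (L(N, n) = -14/(-2 - 2)² = -14/((-4)²) = -14/16 = -14*1/16 = -7/8)
Y(R, M) = I*√862/4 (Y(R, M) = √(-7/8 - 53) = √(-431/8) = I*√862/4)
B(214) - Y(-365, 611) = -85 - I*√862/4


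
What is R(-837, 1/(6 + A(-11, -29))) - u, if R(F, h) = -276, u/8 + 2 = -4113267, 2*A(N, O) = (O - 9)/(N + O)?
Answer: 32905876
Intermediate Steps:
A(N, O) = (-9 + O)/(2*(N + O)) (A(N, O) = ((O - 9)/(N + O))/2 = ((-9 + O)/(N + O))/2 = (-9 + O)/(2*(N + O)))
u = -32906152 (u = -16 + 8*(-4113267) = -16 - 32906136 = -32906152)
R(-837, 1/(6 + A(-11, -29))) - u = -276 - 1*(-32906152) = -276 + 32906152 = 32905876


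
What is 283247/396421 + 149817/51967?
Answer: 74110101806/20600810107 ≈ 3.5974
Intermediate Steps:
283247/396421 + 149817/51967 = 74110101806/20600810107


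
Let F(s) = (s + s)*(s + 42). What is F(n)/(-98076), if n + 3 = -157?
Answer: -9440/24519 ≈ -0.38501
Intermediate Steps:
n = -160 (n = -3 - 157 = -160)
F(s) = 2*s*(42 + s) (F(s) = (2*s)*(42 + s) = 2*s*(42 + s))
F(n)/(-98076) = (2*(-160)*(42 - 160))/(-98076) = (2*(-160)*(-118))*(-1/98076) = 37760*(-1/98076) = -9440/24519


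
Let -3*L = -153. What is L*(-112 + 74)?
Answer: -1938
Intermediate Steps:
L = 51 (L = -⅓*(-153) = 51)
L*(-112 + 74) = 51*(-112 + 74) = 51*(-38) = -1938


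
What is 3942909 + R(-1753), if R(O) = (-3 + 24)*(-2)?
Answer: 3942867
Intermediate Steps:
R(O) = -42 (R(O) = 21*(-2) = -42)
3942909 + R(-1753) = 3942909 - 42 = 3942867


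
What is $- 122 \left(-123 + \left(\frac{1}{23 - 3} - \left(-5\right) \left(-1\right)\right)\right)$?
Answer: $\frac{156099}{10} \approx 15610.0$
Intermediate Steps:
$- 122 \left(-123 + \left(\frac{1}{23 - 3} - \left(-5\right) \left(-1\right)\right)\right) = - 122 \left(-123 + \left(\frac{1}{20} - 5\right)\right) = - 122 \left(-123 - \frac{99}{20}\right) = \left(-122\right) \left(- \frac{2559}{20}\right) = \frac{156099}{10}$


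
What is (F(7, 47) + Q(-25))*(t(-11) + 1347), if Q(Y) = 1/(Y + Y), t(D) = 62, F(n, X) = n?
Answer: 491741/50 ≈ 9834.8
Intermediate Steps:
Q(Y) = 1/(2*Y)
(F(7, 47) + Q(-25))*(t(-11) + 1347) = (7 + (1/2)/(-25))*(62 + 1347) = (7 + (1/2)*(-1/25))*1409 = (7 - 1/50)*1409 = (349/50)*1409 = 491741/50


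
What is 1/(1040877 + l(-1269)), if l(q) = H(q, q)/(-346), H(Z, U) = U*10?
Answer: 173/180078066 ≈ 9.6069e-7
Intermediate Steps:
H(Z, U) = 10*U
l(q) = -5*q/173 (l(q) = (10*q)/(-346) = (10*q)*(-1/346) = -5*q/173)
1/(1040877 + l(-1269)) = 1/(1040877 - 5/173*(-1269)) = 1/(1040877 + 6345/173) = 1/(180078066/173) = 173/180078066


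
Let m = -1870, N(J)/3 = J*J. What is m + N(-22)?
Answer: -418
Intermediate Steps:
N(J) = 3*J² (N(J) = 3*(J*J) = 3*J²)
m + N(-22) = -1870 + 3*(-22)² = -1870 + 3*484 = -1870 + 1452 = -418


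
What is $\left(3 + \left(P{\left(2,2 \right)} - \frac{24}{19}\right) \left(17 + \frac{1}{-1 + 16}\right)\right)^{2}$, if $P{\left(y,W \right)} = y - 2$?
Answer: $\frac{3108169}{9025} \approx 344.4$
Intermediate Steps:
$P{\left(y,W \right)} = -2 + y$
$\left(3 + \left(P{\left(2,2 \right)} - \frac{24}{19}\right) \left(17 + \frac{1}{-1 + 16}\right)\right)^{2} = \left(3 + \left(\left(-2 + 2\right) - \frac{24}{19}\right) \left(17 + \frac{1}{-1 + 16}\right)\right)^{2} = \left(3 + \left(0 - \frac{24}{19}\right) \left(17 + \frac{1}{15}\right)\right)^{2} = \left(3 - \frac{2048}{95}\right)^{2} = \left(- \frac{1763}{95}\right)^{2} = \frac{3108169}{9025}$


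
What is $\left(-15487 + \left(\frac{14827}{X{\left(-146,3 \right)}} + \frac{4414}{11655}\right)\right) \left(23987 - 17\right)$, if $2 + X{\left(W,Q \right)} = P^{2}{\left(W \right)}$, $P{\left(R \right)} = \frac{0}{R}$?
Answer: $- \frac{426507659773}{777} \approx -5.4892 \cdot 10^{8}$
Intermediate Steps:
$P{\left(R \right)} = 0$
$X{\left(W,Q \right)} = -2$ ($X{\left(W,Q \right)} = -2 + 0^{2} = -2 + 0 = -2$)
$\left(-15487 + \left(\frac{14827}{X{\left(-146,3 \right)}} + \frac{4414}{11655}\right)\right) \left(23987 - 17\right) = \left(-15487 + \left(\frac{14827}{-2} + \frac{4414}{11655}\right)\right) \left(23987 - 17\right) = \left(-15487 + \left(14827 \left(- \frac{1}{2}\right) + 4414 \cdot \frac{1}{11655}\right)\right) 23970 = \left(-15487 + \left(- \frac{14827}{2} + \frac{4414}{11655}\right)\right) 23970 = \left(-15487 - \frac{172799857}{23310}\right) 23970 = \left(- \frac{533801827}{23310}\right) 23970 = - \frac{426507659773}{777}$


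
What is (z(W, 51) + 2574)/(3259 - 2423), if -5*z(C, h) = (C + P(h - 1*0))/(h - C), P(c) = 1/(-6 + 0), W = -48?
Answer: 7645069/2482920 ≈ 3.0791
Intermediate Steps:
P(c) = -⅙ (P(c) = 1/(-6) = -⅙)
z(C, h) = -(-⅙ + C)/(5*(h - C)) (z(C, h) = -(C - ⅙)/(5*(h - C)) = -(-⅙ + C)/(5*(h - C)))
(z(W, 51) + 2574)/(3259 - 2423) = ((-1/30 + (⅕)*(-48))/(-48 - 1*51) + 2574)/(3259 - 2423) = ((-1/30 - 48/5)/(-48 - 51) + 2574)/836 = (-289/30/(-99) + 2574)*(1/836) = (-1/99*(-289/30) + 2574)*(1/836) = (289/2970 + 2574)*(1/836) = (7645069/2970)*(1/836) = 7645069/2482920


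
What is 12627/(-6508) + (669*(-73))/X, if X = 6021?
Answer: -588727/58572 ≈ -10.051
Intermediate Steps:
12627/(-6508) + (669*(-73))/X = 12627/(-6508) + (669*(-73))/6021 = 12627*(-1/6508) - 48837*1/6021 = -12627/6508 - 73/9 = -588727/58572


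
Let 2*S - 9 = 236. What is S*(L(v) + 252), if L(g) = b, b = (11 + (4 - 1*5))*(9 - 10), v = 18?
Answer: 29645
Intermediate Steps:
b = -10 (b = (11 + (4 - 5))*(-1) = (11 - 1)*(-1) = 10*(-1) = -10)
S = 245/2 (S = 9/2 + (1/2)*236 = 9/2 + 118 = 245/2 ≈ 122.50)
L(g) = -10
S*(L(v) + 252) = 245*(-10 + 252)/2 = (245/2)*242 = 29645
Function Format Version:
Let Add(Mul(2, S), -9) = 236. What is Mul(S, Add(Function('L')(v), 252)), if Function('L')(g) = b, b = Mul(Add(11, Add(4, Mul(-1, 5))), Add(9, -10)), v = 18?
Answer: 29645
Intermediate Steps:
b = -10 (b = Mul(Add(11, Add(4, -5)), -1) = Mul(Add(11, -1), -1) = Mul(10, -1) = -10)
S = Rational(245, 2) (S = Add(Rational(9, 2), Mul(Rational(1, 2), 236)) = Add(Rational(9, 2), 118) = Rational(245, 2) ≈ 122.50)
Function('L')(g) = -10
Mul(S, Add(Function('L')(v), 252)) = Mul(Rational(245, 2), Add(-10, 252)) = Mul(Rational(245, 2), 242) = 29645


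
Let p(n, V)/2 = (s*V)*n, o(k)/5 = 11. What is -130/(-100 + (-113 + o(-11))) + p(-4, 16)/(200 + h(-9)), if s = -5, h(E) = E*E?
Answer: 68825/22199 ≈ 3.1004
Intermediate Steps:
h(E) = E**2
o(k) = 55 (o(k) = 5*11 = 55)
p(n, V) = -10*V*n (p(n, V) = 2*((-5*V)*n) = 2*(-5*V*n) = -10*V*n)
-130/(-100 + (-113 + o(-11))) + p(-4, 16)/(200 + h(-9)) = -130/(-100 + (-113 + 55)) + (-10*16*(-4))/(200 + (-9)**2) = -130/(-100 - 58) + 640/(200 + 81) = -130/(-158) + 640/281 = -130*(-1/158) + 640*(1/281) = 65/79 + 640/281 = 68825/22199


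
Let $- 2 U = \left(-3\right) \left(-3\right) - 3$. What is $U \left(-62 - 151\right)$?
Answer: $639$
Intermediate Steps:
$U = -3$ ($U = - \frac{\left(-3\right) \left(-3\right) - 3}{2} = - \frac{9 - 3}{2} = \left(- \frac{1}{2}\right) 6 = -3$)
$U \left(-62 - 151\right) = - 3 \left(-62 - 151\right) = \left(-3\right) \left(-213\right) = 639$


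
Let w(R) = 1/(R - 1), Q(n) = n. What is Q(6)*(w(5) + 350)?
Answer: 4203/2 ≈ 2101.5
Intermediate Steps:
w(R) = 1/(-1 + R)
Q(6)*(w(5) + 350) = 6*(1/(-1 + 5) + 350) = 6*(1/4 + 350) = 6*(¼ + 350) = 6*(1401/4) = 4203/2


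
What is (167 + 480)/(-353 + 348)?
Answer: -647/5 ≈ -129.40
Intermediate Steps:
(167 + 480)/(-353 + 348) = 647/(-5) = 647*(-1/5) = -647/5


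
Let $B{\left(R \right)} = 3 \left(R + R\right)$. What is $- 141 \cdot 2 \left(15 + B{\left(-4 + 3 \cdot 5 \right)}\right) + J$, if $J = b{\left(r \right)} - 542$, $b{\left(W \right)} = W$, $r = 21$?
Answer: $-23363$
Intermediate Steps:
$B{\left(R \right)} = 6 R$ ($B{\left(R \right)} = 3 \cdot 2 R = 6 R$)
$J = -521$ ($J = 21 - 542 = -521$)
$- 141 \cdot 2 \left(15 + B{\left(-4 + 3 \cdot 5 \right)}\right) + J = - 141 \cdot 2 \left(15 + 6 \left(-4 + 3 \cdot 5\right)\right) - 521 = - 141 \cdot 2 \left(15 + 6 \left(-4 + 15\right)\right) - 521 = - 141 \cdot 2 \left(15 + 6 \cdot 11\right) - 521 = - 141 \cdot 2 \left(15 + 66\right) - 521 = - 141 \cdot 2 \cdot 81 - 521 = \left(-141\right) 162 - 521 = -22842 - 521 = -23363$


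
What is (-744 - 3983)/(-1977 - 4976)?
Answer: 4727/6953 ≈ 0.67985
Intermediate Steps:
(-744 - 3983)/(-1977 - 4976) = -4727/(-6953) = -4727*(-1/6953) = 4727/6953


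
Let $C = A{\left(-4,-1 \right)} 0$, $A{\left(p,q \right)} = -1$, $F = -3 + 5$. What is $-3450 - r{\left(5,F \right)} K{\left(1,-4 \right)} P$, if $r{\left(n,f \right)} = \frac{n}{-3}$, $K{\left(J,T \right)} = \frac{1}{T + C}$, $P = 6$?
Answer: $- \frac{6905}{2} \approx -3452.5$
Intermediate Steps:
$F = 2$
$C = 0$ ($C = \left(-1\right) 0 = 0$)
$K{\left(J,T \right)} = \frac{1}{T}$ ($K{\left(J,T \right)} = \frac{1}{T + 0} = \frac{1}{T}$)
$r{\left(n,f \right)} = - \frac{n}{3}$ ($r{\left(n,f \right)} = n \left(- \frac{1}{3}\right) = - \frac{n}{3}$)
$-3450 - r{\left(5,F \right)} K{\left(1,-4 \right)} P = -3450 - \frac{\left(- \frac{1}{3}\right) 5}{-4} \cdot 6 = -3450 - \left(- \frac{5}{3}\right) \left(- \frac{1}{4}\right) 6 = -3450 - \frac{5}{12} \cdot 6 = -3450 - \frac{5}{2} = - \frac{6905}{2}$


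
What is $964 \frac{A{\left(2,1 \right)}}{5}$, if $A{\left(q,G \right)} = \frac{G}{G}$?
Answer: $\frac{964}{5} \approx 192.8$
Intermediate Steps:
$A{\left(q,G \right)} = 1$
$964 \frac{A{\left(2,1 \right)}}{5} = 964 \cdot 1 \cdot \frac{1}{5} = 964 \cdot \frac{1}{5} = \frac{964}{5}$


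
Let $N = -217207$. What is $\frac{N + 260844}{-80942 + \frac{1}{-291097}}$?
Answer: $- \frac{12702599789}{23561973375} \approx -0.53911$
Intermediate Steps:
$\frac{N + 260844}{-80942 + \frac{1}{-291097}} = \frac{-217207 + 260844}{-80942 + \frac{1}{-291097}} = \frac{43637}{-80942 - \frac{1}{291097}} = \frac{43637}{- \frac{23561973375}{291097}} = 43637 \left(- \frac{291097}{23561973375}\right) = - \frac{12702599789}{23561973375}$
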